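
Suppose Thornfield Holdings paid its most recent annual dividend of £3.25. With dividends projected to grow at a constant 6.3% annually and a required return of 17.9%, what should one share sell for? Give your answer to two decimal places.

£29.78

Gordon growth model: P₀ = D₁/(r − g). D₁ = 3.25 × (1 + 0.063) = 3.4547.
P₀ = 3.4547 / (0.179 − 0.063) = 3.4547 / 0.116 = 29.7823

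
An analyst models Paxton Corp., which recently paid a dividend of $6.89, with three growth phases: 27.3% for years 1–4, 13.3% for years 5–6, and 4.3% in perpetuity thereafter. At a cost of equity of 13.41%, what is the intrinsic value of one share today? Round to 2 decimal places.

Three-stage DDM. Project D₁…D_6; terminal Gordon value at t=6 with g = 0.043; discount at r = 0.1341.
D_1 = 8.7710
D_2 = 11.1654
D_3 = 14.2136
D_4 = 18.0939
D_5 = 20.5004
D_6 = 23.2270
TV_6 = 24.2257/(0.1341−0.043) = 265.9246
P₀ = Σ Dₜ/(1+r)ᵗ + TV_6/(1+r)^6 = 183.9235

$183.92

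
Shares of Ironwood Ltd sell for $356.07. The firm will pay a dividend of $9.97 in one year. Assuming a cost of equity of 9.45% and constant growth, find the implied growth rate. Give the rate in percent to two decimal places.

From P₀ = D₁/(r − g), the implied growth is g = r − D₁/P₀.
g = 0.0945 − 9.97/356.07 = 0.0945 − 0.02800 = 0.06650

6.65%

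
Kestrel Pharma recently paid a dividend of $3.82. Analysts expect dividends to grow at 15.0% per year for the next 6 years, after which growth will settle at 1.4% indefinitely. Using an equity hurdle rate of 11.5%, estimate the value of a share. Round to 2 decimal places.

Two-stage DDM. Project D₁…D_6 at 0.15, terminal growth 0.014, discount at r = 0.115.
D_1 = 4.3930
D_2 = 5.0519
D_3 = 5.8097
D_4 = 6.6812
D_5 = 7.6834
D_6 = 8.8359
Terminal value at t=6: TV = D_7/(r−g) = 8.9596/(0.115−0.014) = 88.7089
P₀ = 4.3930/(1+0.115)^1 + 5.0519/(1+0.115)^2 + 5.8097/(1+0.115)^3 + 6.6812/(1+0.115)^4 + 7.6834/(1+0.115)^5 + 8.8359/(1+0.115)^6 + 88.7089/(1+0.115)^6 = 71.7396

$71.74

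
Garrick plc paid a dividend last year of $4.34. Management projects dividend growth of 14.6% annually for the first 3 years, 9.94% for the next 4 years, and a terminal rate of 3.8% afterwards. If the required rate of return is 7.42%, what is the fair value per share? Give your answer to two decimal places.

Three-stage DDM. Project D₁…D_7; terminal Gordon value at t=7 with g = 0.038; discount at r = 0.0742.
D_1 = 4.9736
D_2 = 5.6998
D_3 = 6.5320
D_4 = 7.1812
D_5 = 7.8951
D_6 = 8.6798
D_7 = 9.5426
TV_7 = 9.9052/(0.0742−0.038) = 273.6247
P₀ = Σ Dₜ/(1+r)ᵗ + TV_7/(1+r)^7 = 202.9742

$202.97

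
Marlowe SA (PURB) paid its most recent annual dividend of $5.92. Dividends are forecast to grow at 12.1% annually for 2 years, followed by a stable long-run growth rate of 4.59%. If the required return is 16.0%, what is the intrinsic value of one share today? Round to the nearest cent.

Two-stage DDM. Project D₁…D_2 at 0.121, terminal growth 0.0459, discount at r = 0.16.
D_1 = 6.6363
D_2 = 7.4393
Terminal value at t=2: TV = D_3/(r−g) = 7.7808/(0.16−0.0459) = 68.1926
P₀ = 6.6363/(1+0.16)^1 + 7.4393/(1+0.16)^2 + 68.1926/(1+0.16)^2 = 61.9278

$61.93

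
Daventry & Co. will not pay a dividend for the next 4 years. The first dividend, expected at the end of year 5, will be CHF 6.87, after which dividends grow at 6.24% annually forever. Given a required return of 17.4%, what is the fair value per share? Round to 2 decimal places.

Deferred-dividend DDM. At t=4 the remaining stream is a growing perpetuity with first payment D_5 = 6.87.
V_4 = D_5/(r−g) = 6.87/(0.174−0.0624) = 61.5591
P₀ = V_4/(1+r)^4 = 61.5591/(1+0.174)^4 = 32.4056

CHF 32.41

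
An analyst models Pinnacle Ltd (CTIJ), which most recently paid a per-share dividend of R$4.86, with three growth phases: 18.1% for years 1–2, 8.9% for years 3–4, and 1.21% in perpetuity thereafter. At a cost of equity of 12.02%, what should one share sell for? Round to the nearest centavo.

Three-stage DDM. Project D₁…D_4; terminal Gordon value at t=4 with g = 0.0121; discount at r = 0.1202.
D_1 = 5.7397
D_2 = 6.7785
D_3 = 7.3818
D_4 = 8.0388
TV_4 = 8.1361/(0.1202−0.0121) = 75.2644
P₀ = Σ Dₜ/(1+r)ᵗ + TV_4/(1+r)^4 = 68.6800

R$68.68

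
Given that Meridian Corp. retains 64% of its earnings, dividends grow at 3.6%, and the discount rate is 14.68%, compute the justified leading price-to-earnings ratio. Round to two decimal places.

3.25

Payout ratio b = 1 − 0.64 = 0.36.
Justified leading P/E = b/(r−g) = 0.36/(0.1468−0.036) = 3.2491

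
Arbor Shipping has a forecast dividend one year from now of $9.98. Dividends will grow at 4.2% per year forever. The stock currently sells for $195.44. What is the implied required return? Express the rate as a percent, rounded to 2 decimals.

Rearranging the constant-growth DDM: r = D₁/P₀ + g.
r = 9.9800 / 195.44 + 0.042 = 0.05106 + 0.042 = 0.09306

9.31%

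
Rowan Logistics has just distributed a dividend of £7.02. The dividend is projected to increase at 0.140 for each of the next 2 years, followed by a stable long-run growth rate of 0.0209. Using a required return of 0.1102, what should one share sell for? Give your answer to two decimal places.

£99.23

Two-stage DDM. Project D₁…D_2 at 0.14, terminal growth 0.0209, discount at r = 0.1102.
D_1 = 8.0028
D_2 = 9.1232
Terminal value at t=2: TV = D_3/(r−g) = 9.3139/(0.1102−0.0209) = 104.2986
P₀ = 8.0028/(1+0.1102)^1 + 9.1232/(1+0.1102)^2 + 104.2986/(1+0.1102)^2 = 99.2310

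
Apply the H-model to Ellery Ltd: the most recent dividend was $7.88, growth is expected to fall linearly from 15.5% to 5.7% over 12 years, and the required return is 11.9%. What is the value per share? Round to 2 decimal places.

$209.07

H-model: P₀ = D₀[(1+g_L) + H(g_S−g_L)]/(r−g_L), with H = 12/2 = 6.
P₀ = 7.88 × [(1+0.057) + 6×(0.155−0.057)] / (0.119−0.057)
   = 7.88 × 1.6450 / 0.062 = 209.0742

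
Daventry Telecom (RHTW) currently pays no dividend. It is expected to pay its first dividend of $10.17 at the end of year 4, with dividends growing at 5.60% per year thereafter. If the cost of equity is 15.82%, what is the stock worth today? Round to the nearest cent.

Deferred-dividend DDM. At t=3 the remaining stream is a growing perpetuity with first payment D_4 = 10.17.
V_3 = D_4/(r−g) = 10.17/(0.1582−0.056) = 99.5108
P₀ = V_3/(1+r)^3 = 99.5108/(1+0.1582)^3 = 64.0500

$64.05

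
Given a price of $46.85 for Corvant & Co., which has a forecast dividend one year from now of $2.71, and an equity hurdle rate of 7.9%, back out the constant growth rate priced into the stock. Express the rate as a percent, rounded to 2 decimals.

2.12%

From P₀ = D₁/(r − g), the implied growth is g = r − D₁/P₀.
g = 0.079 − 2.71/46.85 = 0.079 − 0.05784 = 0.02116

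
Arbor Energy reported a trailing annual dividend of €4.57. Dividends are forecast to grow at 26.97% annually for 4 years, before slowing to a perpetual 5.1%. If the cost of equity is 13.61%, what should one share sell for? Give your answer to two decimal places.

€112.37

Two-stage DDM. Project D₁…D_4 at 0.2697, terminal growth 0.051, discount at r = 0.1361.
D_1 = 5.8025
D_2 = 7.3675
D_3 = 9.3545
D_4 = 11.8774
Terminal value at t=4: TV = D_5/(r−g) = 12.4831/(0.1361−0.051) = 146.6877
P₀ = 5.8025/(1+0.1361)^1 + 7.3675/(1+0.1361)^2 + 9.3545/(1+0.1361)^3 + 11.8774/(1+0.1361)^4 + 146.6877/(1+0.1361)^4 = 112.3737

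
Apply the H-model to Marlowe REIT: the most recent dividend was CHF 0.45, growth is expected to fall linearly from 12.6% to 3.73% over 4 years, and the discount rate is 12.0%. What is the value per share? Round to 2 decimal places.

H-model: P₀ = D₀[(1+g_L) + H(g_S−g_L)]/(r−g_L), with H = 4/2 = 2.
P₀ = 0.45 × [(1+0.0373) + 2×(0.126−0.0373)] / (0.12−0.0373)
   = 0.45 × 1.2147 / 0.0827 = 6.6096

CHF 6.61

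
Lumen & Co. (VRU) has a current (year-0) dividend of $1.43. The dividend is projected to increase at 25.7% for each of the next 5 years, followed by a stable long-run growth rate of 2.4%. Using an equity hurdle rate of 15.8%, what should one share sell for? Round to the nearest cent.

Two-stage DDM. Project D₁…D_5 at 0.257, terminal growth 0.024, discount at r = 0.158.
D_1 = 1.7975
D_2 = 2.2595
D_3 = 2.8402
D_4 = 3.5701
D_5 = 4.4876
Terminal value at t=5: TV = D_6/(r−g) = 4.5953/(0.158−0.024) = 34.2932
P₀ = 1.7975/(1+0.158)^1 + 2.2595/(1+0.158)^2 + 2.8402/(1+0.158)^3 + 3.5701/(1+0.158)^4 + 4.4876/(1+0.158)^5 + 34.2932/(1+0.158)^5 = 25.6756

$25.68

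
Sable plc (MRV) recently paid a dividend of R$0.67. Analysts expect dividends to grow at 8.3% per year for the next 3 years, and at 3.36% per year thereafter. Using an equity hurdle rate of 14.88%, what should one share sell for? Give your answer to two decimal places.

Two-stage DDM. Project D₁…D_3 at 0.083, terminal growth 0.0336, discount at r = 0.1488.
D_1 = 0.7256
D_2 = 0.7858
D_3 = 0.8511
Terminal value at t=3: TV = D_4/(r−g) = 0.8797/(0.1488−0.0336) = 7.6359
P₀ = 0.7256/(1+0.1488)^1 + 0.7858/(1+0.1488)^2 + 0.8511/(1+0.1488)^3 + 7.6359/(1+0.1488)^3 = 6.8249

R$6.82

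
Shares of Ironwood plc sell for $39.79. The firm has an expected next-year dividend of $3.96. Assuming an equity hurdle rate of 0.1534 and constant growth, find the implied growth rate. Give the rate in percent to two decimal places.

From P₀ = D₁/(r − g), the implied growth is g = r − D₁/P₀.
g = 0.1534 − 3.96/39.79 = 0.1534 − 0.09952 = 0.05388

5.39%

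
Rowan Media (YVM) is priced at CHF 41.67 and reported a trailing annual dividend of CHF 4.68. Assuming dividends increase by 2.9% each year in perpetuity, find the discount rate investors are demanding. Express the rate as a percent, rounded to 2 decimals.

14.46%

Rearranging the constant-growth DDM: r = D₁/P₀ + g.
D₁ = 4.68 × (1 + 0.029) = 4.8157.
r = 4.8157 / 41.67 + 0.029 = 0.11557 + 0.029 = 0.14457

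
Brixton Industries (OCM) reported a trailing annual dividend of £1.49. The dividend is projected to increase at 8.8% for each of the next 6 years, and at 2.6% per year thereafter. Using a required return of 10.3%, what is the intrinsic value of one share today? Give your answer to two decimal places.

Two-stage DDM. Project D₁…D_6 at 0.088, terminal growth 0.026, discount at r = 0.103.
D_1 = 1.6211
D_2 = 1.7638
D_3 = 1.9190
D_4 = 2.0879
D_5 = 2.2716
D_6 = 2.4715
Terminal value at t=6: TV = D_7/(r−g) = 2.5358/(0.103−0.026) = 32.9319
P₀ = 1.6211/(1+0.103)^1 + 1.7638/(1+0.103)^2 + 1.9190/(1+0.103)^3 + 2.0879/(1+0.103)^4 + 2.2716/(1+0.103)^5 + 2.4715/(1+0.103)^6 + 32.9319/(1+0.103)^6 = 26.8119

£26.81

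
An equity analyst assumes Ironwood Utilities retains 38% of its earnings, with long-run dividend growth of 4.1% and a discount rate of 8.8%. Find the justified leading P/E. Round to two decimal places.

13.19

Payout ratio b = 1 − 0.38 = 0.62.
Justified leading P/E = b/(r−g) = 0.62/(0.088−0.041) = 13.1915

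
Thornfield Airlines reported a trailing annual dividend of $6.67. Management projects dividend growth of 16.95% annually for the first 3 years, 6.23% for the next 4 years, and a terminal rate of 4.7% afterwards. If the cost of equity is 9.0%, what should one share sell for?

$234.96

Three-stage DDM. Project D₁…D_7; terminal Gordon value at t=7 with g = 0.047; discount at r = 0.09.
D_1 = 7.8006
D_2 = 9.1228
D_3 = 10.6691
D_4 = 11.3338
D_5 = 12.0398
D_6 = 12.7899
D_7 = 13.5867
TV_7 = 14.2253/(0.09−0.047) = 330.8213
P₀ = Σ Dₜ/(1+r)ᵗ + TV_7/(1+r)^7 = 234.9568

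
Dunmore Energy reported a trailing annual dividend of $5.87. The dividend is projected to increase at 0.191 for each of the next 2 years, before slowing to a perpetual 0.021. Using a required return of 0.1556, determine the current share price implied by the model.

$59.58

Two-stage DDM. Project D₁…D_2 at 0.191, terminal growth 0.021, discount at r = 0.1556.
D_1 = 6.9912
D_2 = 8.3265
Terminal value at t=2: TV = D_3/(r−g) = 8.5013/(0.1556−0.021) = 63.1600
P₀ = 6.9912/(1+0.1556)^1 + 8.3265/(1+0.1556)^2 + 63.1600/(1+0.1556)^2 = 59.5813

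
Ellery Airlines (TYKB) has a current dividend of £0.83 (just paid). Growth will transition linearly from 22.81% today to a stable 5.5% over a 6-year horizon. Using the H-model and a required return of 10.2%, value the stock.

H-model: P₀ = D₀[(1+g_L) + H(g_S−g_L)]/(r−g_L), with H = 6/2 = 3.
P₀ = 0.83 × [(1+0.055) + 3×(0.2281−0.055)] / (0.102−0.055)
   = 0.83 × 1.5743 / 0.047 = 27.8015

£27.80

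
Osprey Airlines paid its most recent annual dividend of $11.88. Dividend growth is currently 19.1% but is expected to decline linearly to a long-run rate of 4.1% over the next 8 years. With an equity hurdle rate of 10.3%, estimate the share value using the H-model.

H-model: P₀ = D₀[(1+g_L) + H(g_S−g_L)]/(r−g_L), with H = 8/2 = 4.
P₀ = 11.88 × [(1+0.041) + 4×(0.191−0.041)] / (0.103−0.041)
   = 11.88 × 1.6410 / 0.062 = 314.4368

$314.44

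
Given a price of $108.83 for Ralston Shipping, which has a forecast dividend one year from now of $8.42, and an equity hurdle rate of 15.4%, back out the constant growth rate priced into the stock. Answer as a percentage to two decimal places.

7.66%

From P₀ = D₁/(r − g), the implied growth is g = r − D₁/P₀.
g = 0.154 − 8.42/108.83 = 0.154 − 0.07737 = 0.07663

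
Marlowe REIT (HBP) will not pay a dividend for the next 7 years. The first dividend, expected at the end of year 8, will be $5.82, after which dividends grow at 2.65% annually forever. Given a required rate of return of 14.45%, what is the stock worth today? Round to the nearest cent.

Deferred-dividend DDM. At t=7 the remaining stream is a growing perpetuity with first payment D_8 = 5.82.
V_7 = D_8/(r−g) = 5.82/(0.1445−0.0265) = 49.3220
P₀ = V_7/(1+r)^7 = 49.3220/(1+0.1445)^7 = 19.1748

$19.17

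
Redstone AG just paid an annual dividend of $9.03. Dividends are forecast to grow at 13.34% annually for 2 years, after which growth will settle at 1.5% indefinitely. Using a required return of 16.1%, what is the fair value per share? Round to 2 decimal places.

$77.25

Two-stage DDM. Project D₁…D_2 at 0.1334, terminal growth 0.015, discount at r = 0.161.
D_1 = 10.2346
D_2 = 11.5999
Terminal value at t=2: TV = D_3/(r−g) = 11.7739/(0.161−0.015) = 80.6431
P₀ = 10.2346/(1+0.161)^1 + 11.5999/(1+0.161)^2 + 80.6431/(1+0.161)^2 = 77.2489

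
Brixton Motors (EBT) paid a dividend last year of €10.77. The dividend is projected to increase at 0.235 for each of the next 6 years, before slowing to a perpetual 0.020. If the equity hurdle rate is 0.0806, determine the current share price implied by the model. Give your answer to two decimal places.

Two-stage DDM. Project D₁…D_6 at 0.235, terminal growth 0.02, discount at r = 0.0806.
D_1 = 13.3009
D_2 = 16.4267
D_3 = 20.2869
D_4 = 25.0544
D_5 = 30.9422
D_6 = 38.2136
Terminal value at t=6: TV = D_7/(r−g) = 38.9778/(0.0806−0.02) = 643.1985
P₀ = 13.3009/(1+0.0806)^1 + 16.4267/(1+0.0806)^2 + 20.2869/(1+0.0806)^3 + 25.0544/(1+0.0806)^4 + 30.9422/(1+0.0806)^5 + 38.2136/(1+0.0806)^6 + 643.1985/(1+0.0806)^6 = 509.8058

€509.81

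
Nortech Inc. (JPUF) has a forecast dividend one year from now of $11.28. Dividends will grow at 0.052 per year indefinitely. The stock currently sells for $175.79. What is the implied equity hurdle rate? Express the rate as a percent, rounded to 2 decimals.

11.62%

Rearranging the constant-growth DDM: r = D₁/P₀ + g.
r = 11.2800 / 175.79 + 0.052 = 0.06417 + 0.052 = 0.11617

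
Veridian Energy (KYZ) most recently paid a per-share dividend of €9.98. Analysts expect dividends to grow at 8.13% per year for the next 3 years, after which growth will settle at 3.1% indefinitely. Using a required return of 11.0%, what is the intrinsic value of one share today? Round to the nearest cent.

€148.82

Two-stage DDM. Project D₁…D_3 at 0.0813, terminal growth 0.031, discount at r = 0.11.
D_1 = 10.7914
D_2 = 11.6687
D_3 = 12.6174
Terminal value at t=3: TV = D_4/(r−g) = 13.0085/(0.11−0.031) = 164.6648
P₀ = 10.7914/(1+0.11)^1 + 11.6687/(1+0.11)^2 + 12.6174/(1+0.11)^3 + 164.6648/(1+0.11)^3 = 148.8197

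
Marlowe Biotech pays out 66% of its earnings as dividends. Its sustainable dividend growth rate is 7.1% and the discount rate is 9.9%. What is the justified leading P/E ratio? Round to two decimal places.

23.57

Justified leading P/E = b/(r−g) = 0.66/(0.099−0.071) = 23.5714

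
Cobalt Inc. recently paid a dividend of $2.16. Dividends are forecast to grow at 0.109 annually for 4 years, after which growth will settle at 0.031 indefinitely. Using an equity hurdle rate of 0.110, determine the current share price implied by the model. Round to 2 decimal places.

Two-stage DDM. Project D₁…D_4 at 0.109, terminal growth 0.031, discount at r = 0.11.
D_1 = 2.3954
D_2 = 2.6565
D_3 = 2.9461
D_4 = 3.2672
Terminal value at t=4: TV = D_5/(r−g) = 3.3685/(0.11−0.031) = 42.6394
P₀ = 2.3954/(1+0.11)^1 + 2.6565/(1+0.11)^2 + 2.9461/(1+0.11)^3 + 3.2672/(1+0.11)^4 + 42.6394/(1+0.11)^4 = 36.7085

$36.71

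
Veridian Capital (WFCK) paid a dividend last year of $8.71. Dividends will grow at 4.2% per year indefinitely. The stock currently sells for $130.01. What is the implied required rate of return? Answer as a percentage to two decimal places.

11.18%

Rearranging the constant-growth DDM: r = D₁/P₀ + g.
D₁ = 8.71 × (1 + 0.042) = 9.0758.
r = 9.0758 / 130.01 + 0.042 = 0.06981 + 0.042 = 0.11181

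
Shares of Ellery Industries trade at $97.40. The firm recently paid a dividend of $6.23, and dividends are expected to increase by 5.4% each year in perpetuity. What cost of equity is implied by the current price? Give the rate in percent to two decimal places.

12.14%

Rearranging the constant-growth DDM: r = D₁/P₀ + g.
D₁ = 6.23 × (1 + 0.054) = 6.5664.
r = 6.5664 / 97.40 + 0.054 = 0.06742 + 0.054 = 0.12142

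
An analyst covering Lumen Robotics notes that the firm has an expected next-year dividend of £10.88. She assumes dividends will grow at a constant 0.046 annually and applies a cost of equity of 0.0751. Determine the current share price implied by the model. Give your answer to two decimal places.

£373.88

Gordon growth model: P₀ = D₁/(r − g), with D₁ = 10.88 given directly.
P₀ = 10.8800 / (0.0751 − 0.046) = 10.8800 / 0.0291 = 373.8832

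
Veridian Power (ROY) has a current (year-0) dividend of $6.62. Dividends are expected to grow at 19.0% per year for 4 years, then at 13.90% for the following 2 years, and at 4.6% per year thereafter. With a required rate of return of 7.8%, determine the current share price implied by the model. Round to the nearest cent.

Three-stage DDM. Project D₁…D_6; terminal Gordon value at t=6 with g = 0.046; discount at r = 0.078.
D_1 = 7.8778
D_2 = 9.3746
D_3 = 11.1558
D_4 = 13.2753
D_5 = 15.1206
D_6 = 17.2224
TV_6 = 18.0146/(0.078−0.046) = 562.9567
P₀ = Σ Dₜ/(1+r)ᵗ + TV_6/(1+r)^6 = 414.1971

$414.20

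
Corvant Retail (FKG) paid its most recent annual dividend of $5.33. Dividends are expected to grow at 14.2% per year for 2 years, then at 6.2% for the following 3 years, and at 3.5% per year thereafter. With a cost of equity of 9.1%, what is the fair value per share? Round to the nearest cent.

Three-stage DDM. Project D₁…D_5; terminal Gordon value at t=5 with g = 0.035; discount at r = 0.091.
D_1 = 6.0869
D_2 = 6.9512
D_3 = 7.3822
D_4 = 7.8399
D_5 = 8.3259
TV_5 = 8.6173/(0.091−0.035) = 153.8811
P₀ = Σ Dₜ/(1+r)ᵗ + TV_5/(1+r)^5 = 127.5786

$127.58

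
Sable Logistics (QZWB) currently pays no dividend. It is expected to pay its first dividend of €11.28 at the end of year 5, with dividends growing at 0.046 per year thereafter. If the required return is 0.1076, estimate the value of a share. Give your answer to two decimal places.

Deferred-dividend DDM. At t=4 the remaining stream is a growing perpetuity with first payment D_5 = 11.28.
V_4 = D_5/(r−g) = 11.28/(0.1076−0.046) = 183.1169
P₀ = V_4/(1+r)^4 = 183.1169/(1+0.1076)^4 = 121.6737

€121.67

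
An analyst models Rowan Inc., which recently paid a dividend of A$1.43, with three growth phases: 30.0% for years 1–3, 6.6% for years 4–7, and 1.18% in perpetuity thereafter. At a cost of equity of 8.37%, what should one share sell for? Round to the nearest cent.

A$48.24

Three-stage DDM. Project D₁…D_7; terminal Gordon value at t=7 with g = 0.0118; discount at r = 0.0837.
D_1 = 1.8590
D_2 = 2.4167
D_3 = 3.1417
D_4 = 3.3491
D_5 = 3.5701
D_6 = 3.8057
D_7 = 4.0569
TV_7 = 4.1048/(0.0837−0.0118) = 57.0901
P₀ = Σ Dₜ/(1+r)ᵗ + TV_7/(1+r)^7 = 48.2427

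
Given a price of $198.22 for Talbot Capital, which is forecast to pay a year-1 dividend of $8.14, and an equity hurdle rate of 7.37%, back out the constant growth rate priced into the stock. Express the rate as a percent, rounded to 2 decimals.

3.26%

From P₀ = D₁/(r − g), the implied growth is g = r − D₁/P₀.
g = 0.0737 − 8.14/198.22 = 0.0737 − 0.04107 = 0.03263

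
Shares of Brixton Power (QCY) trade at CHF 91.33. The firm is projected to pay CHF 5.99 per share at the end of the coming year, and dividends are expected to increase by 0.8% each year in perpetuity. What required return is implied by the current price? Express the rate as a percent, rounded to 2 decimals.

7.36%

Rearranging the constant-growth DDM: r = D₁/P₀ + g.
r = 5.9900 / 91.33 + 0.008 = 0.06559 + 0.008 = 0.07359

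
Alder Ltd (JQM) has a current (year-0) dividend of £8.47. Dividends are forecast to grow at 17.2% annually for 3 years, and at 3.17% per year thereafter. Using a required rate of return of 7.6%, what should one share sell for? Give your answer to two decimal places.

£285.13

Two-stage DDM. Project D₁…D_3 at 0.172, terminal growth 0.0317, discount at r = 0.076.
D_1 = 9.9268
D_2 = 11.6343
D_3 = 13.6353
Terminal value at t=3: TV = D_4/(r−g) = 14.0676/(0.076−0.0317) = 317.5528
P₀ = 9.9268/(1+0.076)^1 + 11.6343/(1+0.076)^2 + 13.6353/(1+0.076)^3 + 317.5528/(1+0.076)^3 = 285.1253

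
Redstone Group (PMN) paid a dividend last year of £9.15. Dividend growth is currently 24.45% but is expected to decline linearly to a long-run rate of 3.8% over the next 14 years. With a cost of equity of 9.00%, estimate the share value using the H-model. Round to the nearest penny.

H-model: P₀ = D₀[(1+g_L) + H(g_S−g_L)]/(r−g_L), with H = 14/2 = 7.
P₀ = 9.15 × [(1+0.038) + 7×(0.2445−0.038)] / (0.09−0.038)
   = 9.15 × 2.4835 / 0.052 = 437.0005

£437.00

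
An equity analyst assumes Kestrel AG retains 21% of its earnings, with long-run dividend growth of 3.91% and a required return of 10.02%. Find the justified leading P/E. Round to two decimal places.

12.93

Payout ratio b = 1 − 0.21 = 0.79.
Justified leading P/E = b/(r−g) = 0.79/(0.1002−0.0391) = 12.9296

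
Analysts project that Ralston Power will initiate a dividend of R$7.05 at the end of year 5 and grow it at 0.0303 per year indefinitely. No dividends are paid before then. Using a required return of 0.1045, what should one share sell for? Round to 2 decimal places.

R$63.84

Deferred-dividend DDM. At t=4 the remaining stream is a growing perpetuity with first payment D_5 = 7.05.
V_4 = D_5/(r−g) = 7.05/(0.1045−0.0303) = 95.0135
P₀ = V_4/(1+r)^4 = 95.0135/(1+0.1045)^4 = 63.8443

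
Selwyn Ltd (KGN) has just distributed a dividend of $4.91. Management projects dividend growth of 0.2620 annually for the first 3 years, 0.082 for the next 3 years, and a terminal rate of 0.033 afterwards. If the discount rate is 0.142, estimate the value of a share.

$89.32

Three-stage DDM. Project D₁…D_6; terminal Gordon value at t=6 with g = 0.033; discount at r = 0.142.
D_1 = 6.1964
D_2 = 7.8199
D_3 = 9.8687
D_4 = 10.6779
D_5 = 11.5535
D_6 = 12.5009
TV_6 = 12.9134/(0.142−0.033) = 118.4718
P₀ = Σ Dₜ/(1+r)ᵗ + TV_6/(1+r)^6 = 89.3195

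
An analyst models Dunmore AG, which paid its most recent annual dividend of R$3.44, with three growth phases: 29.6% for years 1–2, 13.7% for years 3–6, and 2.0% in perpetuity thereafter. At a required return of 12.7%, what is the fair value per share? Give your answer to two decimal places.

Three-stage DDM. Project D₁…D_6; terminal Gordon value at t=6 with g = 0.02; discount at r = 0.127.
D_1 = 4.4582
D_2 = 5.7779
D_3 = 6.5694
D_4 = 7.4695
D_5 = 8.4928
D_6 = 9.6563
TV_6 = 9.8494/(0.127−0.02) = 92.0506
P₀ = Σ Dₜ/(1+r)ᵗ + TV_6/(1+r)^6 = 72.0328

R$72.03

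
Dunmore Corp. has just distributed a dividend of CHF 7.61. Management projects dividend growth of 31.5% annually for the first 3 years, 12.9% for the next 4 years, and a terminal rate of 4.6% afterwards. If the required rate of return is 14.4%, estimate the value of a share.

CHF 192.12

Three-stage DDM. Project D₁…D_7; terminal Gordon value at t=7 with g = 0.046; discount at r = 0.144.
D_1 = 10.0071
D_2 = 13.1594
D_3 = 17.3046
D_4 = 19.5369
D_5 = 22.0572
D_6 = 24.9025
D_7 = 28.1150
TV_7 = 29.4083/(0.144−0.046) = 300.0843
P₀ = Σ Dₜ/(1+r)ᵗ + TV_7/(1+r)^7 = 192.1173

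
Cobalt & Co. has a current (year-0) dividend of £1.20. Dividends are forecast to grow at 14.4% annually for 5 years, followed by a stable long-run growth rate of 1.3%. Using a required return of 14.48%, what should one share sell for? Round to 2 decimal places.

£15.18

Two-stage DDM. Project D₁…D_5 at 0.144, terminal growth 0.013, discount at r = 0.1448.
D_1 = 1.3728
D_2 = 1.5705
D_3 = 1.7966
D_4 = 2.0553
D_5 = 2.3513
Terminal value at t=5: TV = D_6/(r−g) = 2.3819/(0.1448−0.013) = 18.0720
P₀ = 1.3728/(1+0.1448)^1 + 1.5705/(1+0.1448)^2 + 1.7966/(1+0.1448)^3 + 2.0553/(1+0.1448)^4 + 2.3513/(1+0.1448)^5 + 18.0720/(1+0.1448)^5 = 15.1783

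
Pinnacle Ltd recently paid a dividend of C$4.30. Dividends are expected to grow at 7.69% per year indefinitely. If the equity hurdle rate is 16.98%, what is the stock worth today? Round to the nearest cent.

C$49.85

Gordon growth model: P₀ = D₁/(r − g). D₁ = 4.30 × (1 + 0.0769) = 4.6307.
P₀ = 4.6307 / (0.1698 − 0.0769) = 4.6307 / 0.0929 = 49.8457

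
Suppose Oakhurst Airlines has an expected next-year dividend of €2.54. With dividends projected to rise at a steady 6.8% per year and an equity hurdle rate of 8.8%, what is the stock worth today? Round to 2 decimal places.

Gordon growth model: P₀ = D₁/(r − g), with D₁ = 2.54 given directly.
P₀ = 2.5400 / (0.088 − 0.068) = 2.5400 / 0.02 = 127.0000

€127.00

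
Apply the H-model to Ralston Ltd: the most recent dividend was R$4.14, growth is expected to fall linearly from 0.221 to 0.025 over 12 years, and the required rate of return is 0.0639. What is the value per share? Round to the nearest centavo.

H-model: P₀ = D₀[(1+g_L) + H(g_S−g_L)]/(r−g_L), with H = 12/2 = 6.
P₀ = 4.14 × [(1+0.025) + 6×(0.221−0.025)] / (0.0639−0.025)
   = 4.14 × 2.2010 / 0.0389 = 234.2452

R$234.25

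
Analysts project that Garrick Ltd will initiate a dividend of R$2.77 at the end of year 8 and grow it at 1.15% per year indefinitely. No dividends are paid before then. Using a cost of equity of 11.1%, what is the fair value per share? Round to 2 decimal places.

Deferred-dividend DDM. At t=7 the remaining stream is a growing perpetuity with first payment D_8 = 2.77.
V_7 = D_8/(r−g) = 2.77/(0.111−0.0115) = 27.8392
P₀ = V_7/(1+r)^7 = 27.8392/(1+0.111)^7 = 13.3247

R$13.32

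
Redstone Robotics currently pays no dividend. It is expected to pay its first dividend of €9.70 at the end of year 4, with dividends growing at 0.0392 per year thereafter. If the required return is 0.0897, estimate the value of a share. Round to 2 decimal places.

€148.44

Deferred-dividend DDM. At t=3 the remaining stream is a growing perpetuity with first payment D_4 = 9.70.
V_3 = D_4/(r−g) = 9.70/(0.0897−0.0392) = 192.0792
P₀ = V_3/(1+r)^3 = 192.0792/(1+0.0897)^3 = 148.4429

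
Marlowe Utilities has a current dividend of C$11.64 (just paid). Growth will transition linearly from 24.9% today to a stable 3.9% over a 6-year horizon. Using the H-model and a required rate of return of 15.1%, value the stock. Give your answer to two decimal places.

H-model: P₀ = D₀[(1+g_L) + H(g_S−g_L)]/(r−g_L), with H = 6/2 = 3.
P₀ = 11.64 × [(1+0.039) + 3×(0.249−0.039)] / (0.151−0.039)
   = 11.64 × 1.6690 / 0.112 = 173.4568

C$173.46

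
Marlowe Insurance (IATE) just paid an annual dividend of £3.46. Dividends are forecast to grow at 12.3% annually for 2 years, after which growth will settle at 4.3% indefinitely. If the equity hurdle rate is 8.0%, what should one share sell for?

Two-stage DDM. Project D₁…D_2 at 0.123, terminal growth 0.043, discount at r = 0.08.
D_1 = 3.8856
D_2 = 4.3635
Terminal value at t=2: TV = D_3/(r−g) = 4.5511/(0.08−0.043) = 123.0037
P₀ = 3.8856/(1+0.08)^1 + 4.3635/(1+0.08)^2 + 123.0037/(1+0.08)^2 = 112.7946

£112.79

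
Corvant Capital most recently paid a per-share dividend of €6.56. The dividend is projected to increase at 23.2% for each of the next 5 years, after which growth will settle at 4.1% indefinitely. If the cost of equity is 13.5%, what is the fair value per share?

€151.70

Two-stage DDM. Project D₁…D_5 at 0.232, terminal growth 0.041, discount at r = 0.135.
D_1 = 8.0819
D_2 = 9.9569
D_3 = 12.2669
D_4 = 15.1129
D_5 = 18.6190
Terminal value at t=5: TV = D_6/(r−g) = 19.3824/(0.135−0.041) = 206.1960
P₀ = 8.0819/(1+0.135)^1 + 9.9569/(1+0.135)^2 + 12.2669/(1+0.135)^3 + 15.1129/(1+0.135)^4 + 18.6190/(1+0.135)^5 + 206.1960/(1+0.135)^5 = 151.7028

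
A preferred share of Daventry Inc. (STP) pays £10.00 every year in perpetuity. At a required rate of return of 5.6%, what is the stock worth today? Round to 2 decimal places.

Zero-growth DDM (perpetuity): P₀ = D/r = 10.00 / 0.056 = 178.5714

£178.57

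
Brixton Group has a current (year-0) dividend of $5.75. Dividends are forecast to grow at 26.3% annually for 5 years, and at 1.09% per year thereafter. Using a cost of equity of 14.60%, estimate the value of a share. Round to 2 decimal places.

Two-stage DDM. Project D₁…D_5 at 0.263, terminal growth 0.0109, discount at r = 0.146.
D_1 = 7.2622
D_2 = 9.1722
D_3 = 11.5845
D_4 = 14.6312
D_5 = 18.4793
Terminal value at t=5: TV = D_6/(r−g) = 18.6807/(0.146−0.0109) = 138.2730
P₀ = 7.2622/(1+0.146)^1 + 9.1722/(1+0.146)^2 + 11.5845/(1+0.146)^3 + 14.6312/(1+0.146)^4 + 18.4793/(1+0.146)^5 + 138.2730/(1+0.146)^5 = 108.8042

$108.80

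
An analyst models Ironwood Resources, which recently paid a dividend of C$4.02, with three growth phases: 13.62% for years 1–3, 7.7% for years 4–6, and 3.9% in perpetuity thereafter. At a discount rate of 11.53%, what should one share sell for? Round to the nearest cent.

Three-stage DDM. Project D₁…D_6; terminal Gordon value at t=6 with g = 0.039; discount at r = 0.1153.
D_1 = 4.5675
D_2 = 5.1896
D_3 = 5.8964
D_4 = 6.3505
D_5 = 6.8395
D_6 = 7.3661
TV_6 = 7.6534/(0.1153−0.039) = 100.3064
P₀ = Σ Dₜ/(1+r)ᵗ + TV_6/(1+r)^6 = 76.5294

C$76.53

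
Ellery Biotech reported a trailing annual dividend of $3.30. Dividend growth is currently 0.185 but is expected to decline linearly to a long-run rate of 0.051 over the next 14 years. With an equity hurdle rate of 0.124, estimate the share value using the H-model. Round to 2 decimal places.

$89.91

H-model: P₀ = D₀[(1+g_L) + H(g_S−g_L)]/(r−g_L), with H = 14/2 = 7.
P₀ = 3.30 × [(1+0.051) + 7×(0.185−0.051)] / (0.124−0.051)
   = 3.30 × 1.9890 / 0.073 = 89.9137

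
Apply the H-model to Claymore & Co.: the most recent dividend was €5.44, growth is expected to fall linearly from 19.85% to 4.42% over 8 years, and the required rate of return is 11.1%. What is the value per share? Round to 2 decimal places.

€135.30

H-model: P₀ = D₀[(1+g_L) + H(g_S−g_L)]/(r−g_L), with H = 8/2 = 4.
P₀ = 5.44 × [(1+0.0442) + 4×(0.1985−0.0442)] / (0.111−0.0442)
   = 5.44 × 1.6614 / 0.0668 = 135.2996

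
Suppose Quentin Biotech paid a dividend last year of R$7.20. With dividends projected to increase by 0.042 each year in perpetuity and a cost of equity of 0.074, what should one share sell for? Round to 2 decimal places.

Gordon growth model: P₀ = D₁/(r − g). D₁ = 7.20 × (1 + 0.042) = 7.5024.
P₀ = 7.5024 / (0.074 − 0.042) = 7.5024 / 0.032 = 234.4500

R$234.45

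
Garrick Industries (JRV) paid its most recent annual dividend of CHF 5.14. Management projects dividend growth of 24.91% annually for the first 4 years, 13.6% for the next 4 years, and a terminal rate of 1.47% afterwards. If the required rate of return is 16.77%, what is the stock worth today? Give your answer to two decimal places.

Three-stage DDM. Project D₁…D_8; terminal Gordon value at t=8 with g = 0.0147; discount at r = 0.1677.
D_1 = 6.4204
D_2 = 8.0197
D_3 = 10.0174
D_4 = 12.5127
D_5 = 14.2145
D_6 = 16.1476
D_7 = 18.3437
D_8 = 20.8384
TV_8 = 21.1448/(0.1677−0.0147) = 138.2011
P₀ = Σ Dₜ/(1+r)ᵗ + TV_8/(1+r)^8 = 89.5260

CHF 89.53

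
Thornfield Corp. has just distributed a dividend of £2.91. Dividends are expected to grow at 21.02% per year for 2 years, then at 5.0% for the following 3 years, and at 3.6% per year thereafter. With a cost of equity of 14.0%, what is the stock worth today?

Three-stage DDM. Project D₁…D_5; terminal Gordon value at t=5 with g = 0.036; discount at r = 0.14.
D_1 = 3.5217
D_2 = 4.2619
D_3 = 4.4750
D_4 = 4.6988
D_5 = 4.9337
TV_5 = 5.1113/(0.14−0.036) = 49.1475
P₀ = Σ Dₜ/(1+r)ᵗ + TV_5/(1+r)^5 = 40.2593

£40.26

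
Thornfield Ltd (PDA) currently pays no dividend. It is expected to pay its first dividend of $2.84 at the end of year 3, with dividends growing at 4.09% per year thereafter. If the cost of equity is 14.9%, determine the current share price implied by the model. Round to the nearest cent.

Deferred-dividend DDM. At t=2 the remaining stream is a growing perpetuity with first payment D_3 = 2.84.
V_2 = D_3/(r−g) = 2.84/(0.149−0.0409) = 26.2720
P₀ = V_2/(1+r)^2 = 26.2720/(1+0.149)^2 = 19.9000

$19.90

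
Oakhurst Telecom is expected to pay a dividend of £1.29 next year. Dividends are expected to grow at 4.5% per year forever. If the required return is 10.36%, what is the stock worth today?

£22.01

Gordon growth model: P₀ = D₁/(r − g), with D₁ = 1.29 given directly.
P₀ = 1.2900 / (0.1036 − 0.045) = 1.2900 / 0.0586 = 22.0137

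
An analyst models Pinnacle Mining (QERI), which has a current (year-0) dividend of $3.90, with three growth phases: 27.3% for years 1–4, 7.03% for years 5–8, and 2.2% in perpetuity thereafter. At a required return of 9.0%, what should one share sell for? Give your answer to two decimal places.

$152.45

Three-stage DDM. Project D₁…D_8; terminal Gordon value at t=8 with g = 0.022; discount at r = 0.09.
D_1 = 4.9647
D_2 = 6.3201
D_3 = 8.0454
D_4 = 10.2418
D_5 = 10.9618
D_6 = 11.7325
D_7 = 12.5573
D_8 = 13.4400
TV_8 = 13.7357/(0.09−0.022) = 201.9958
P₀ = Σ Dₜ/(1+r)ᵗ + TV_8/(1+r)^8 = 152.4517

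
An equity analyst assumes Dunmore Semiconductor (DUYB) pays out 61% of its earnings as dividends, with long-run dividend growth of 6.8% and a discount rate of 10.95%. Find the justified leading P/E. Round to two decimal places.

14.70

Justified leading P/E = b/(r−g) = 0.61/(0.1095−0.068) = 14.6988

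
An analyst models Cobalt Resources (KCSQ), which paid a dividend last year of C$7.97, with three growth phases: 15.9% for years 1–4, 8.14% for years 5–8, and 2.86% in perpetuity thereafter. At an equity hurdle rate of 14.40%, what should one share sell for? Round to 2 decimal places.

C$121.93

Three-stage DDM. Project D₁…D_8; terminal Gordon value at t=8 with g = 0.0286; discount at r = 0.144.
D_1 = 9.2372
D_2 = 10.7059
D_3 = 12.4082
D_4 = 14.3811
D_5 = 15.5517
D_6 = 16.8176
D_7 = 18.1866
D_8 = 19.6670
TV_8 = 20.2294/(0.144−0.0286) = 175.2985
P₀ = Σ Dₜ/(1+r)ᵗ + TV_8/(1+r)^8 = 121.9286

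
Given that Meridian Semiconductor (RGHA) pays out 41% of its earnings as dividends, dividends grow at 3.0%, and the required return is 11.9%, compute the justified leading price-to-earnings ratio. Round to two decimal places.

4.61

Justified leading P/E = b/(r−g) = 0.41/(0.119−0.03) = 4.6067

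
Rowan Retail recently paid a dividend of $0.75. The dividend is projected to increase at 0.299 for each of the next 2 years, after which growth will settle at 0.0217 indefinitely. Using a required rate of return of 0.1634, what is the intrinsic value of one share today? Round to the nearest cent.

Two-stage DDM. Project D₁…D_2 at 0.299, terminal growth 0.0217, discount at r = 0.1634.
D_1 = 0.9742
D_2 = 1.2656
Terminal value at t=2: TV = D_3/(r−g) = 1.2930/(0.1634−0.0217) = 9.1250
P₀ = 0.9742/(1+0.1634)^1 + 1.2656/(1+0.1634)^2 + 9.1250/(1+0.1634)^2 = 8.5142

$8.51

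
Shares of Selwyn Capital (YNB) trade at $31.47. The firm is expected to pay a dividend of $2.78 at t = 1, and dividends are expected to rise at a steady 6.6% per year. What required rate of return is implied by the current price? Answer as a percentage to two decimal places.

Rearranging the constant-growth DDM: r = D₁/P₀ + g.
r = 2.7800 / 31.47 + 0.066 = 0.08834 + 0.066 = 0.15434

15.43%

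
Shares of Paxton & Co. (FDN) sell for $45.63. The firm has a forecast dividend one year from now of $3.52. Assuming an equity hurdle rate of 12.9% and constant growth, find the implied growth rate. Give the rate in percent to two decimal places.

5.19%

From P₀ = D₁/(r − g), the implied growth is g = r − D₁/P₀.
g = 0.129 − 3.52/45.63 = 0.129 − 0.07714 = 0.05186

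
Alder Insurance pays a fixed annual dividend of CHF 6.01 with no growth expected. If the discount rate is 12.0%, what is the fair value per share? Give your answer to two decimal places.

CHF 50.08

Zero-growth DDM (perpetuity): P₀ = D/r = 6.01 / 0.12 = 50.0833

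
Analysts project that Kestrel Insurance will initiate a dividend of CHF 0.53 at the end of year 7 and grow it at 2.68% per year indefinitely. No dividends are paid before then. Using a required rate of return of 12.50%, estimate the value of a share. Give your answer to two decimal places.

CHF 2.66

Deferred-dividend DDM. At t=6 the remaining stream is a growing perpetuity with first payment D_7 = 0.53.
V_6 = D_7/(r−g) = 0.53/(0.125−0.0268) = 5.3971
P₀ = V_6/(1+r)^6 = 5.3971/(1+0.125)^6 = 2.6623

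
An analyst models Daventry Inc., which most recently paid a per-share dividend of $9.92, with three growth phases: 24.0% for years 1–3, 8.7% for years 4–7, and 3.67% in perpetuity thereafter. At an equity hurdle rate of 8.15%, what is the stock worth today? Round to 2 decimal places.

$453.03

Three-stage DDM. Project D₁…D_7; terminal Gordon value at t=7 with g = 0.0367; discount at r = 0.0815.
D_1 = 12.3008
D_2 = 15.2530
D_3 = 18.9137
D_4 = 20.5592
D_5 = 22.3479
D_6 = 24.2921
D_7 = 26.4055
TV_7 = 27.3746/(0.0815−0.0367) = 611.0405
P₀ = Σ Dₜ/(1+r)ᵗ + TV_7/(1+r)^7 = 453.0276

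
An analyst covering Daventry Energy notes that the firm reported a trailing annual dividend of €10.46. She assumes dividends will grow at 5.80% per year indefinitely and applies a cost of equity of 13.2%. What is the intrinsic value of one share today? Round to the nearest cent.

€149.55

Gordon growth model: P₀ = D₁/(r − g). D₁ = 10.46 × (1 + 0.058) = 11.0667.
P₀ = 11.0667 / (0.132 − 0.058) = 11.0667 / 0.074 = 149.5497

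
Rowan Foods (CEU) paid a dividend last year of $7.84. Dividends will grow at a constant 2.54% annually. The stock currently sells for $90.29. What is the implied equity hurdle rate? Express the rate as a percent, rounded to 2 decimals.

Rearranging the constant-growth DDM: r = D₁/P₀ + g.
D₁ = 7.84 × (1 + 0.0254) = 8.0391.
r = 8.0391 / 90.29 + 0.0254 = 0.08904 + 0.0254 = 0.11444

11.44%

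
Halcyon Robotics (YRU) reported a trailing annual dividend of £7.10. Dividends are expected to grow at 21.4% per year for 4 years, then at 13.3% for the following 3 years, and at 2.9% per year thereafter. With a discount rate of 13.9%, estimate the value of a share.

Three-stage DDM. Project D₁…D_7; terminal Gordon value at t=7 with g = 0.029; discount at r = 0.139.
D_1 = 8.6194
D_2 = 10.4640
D_3 = 12.7032
D_4 = 15.4217
D_5 = 17.4728
D_6 = 19.7967
D_7 = 22.4297
TV_7 = 23.0801/(0.139−0.029) = 209.8193
P₀ = Σ Dₜ/(1+r)ᵗ + TV_7/(1+r)^7 = 144.9620

£144.96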